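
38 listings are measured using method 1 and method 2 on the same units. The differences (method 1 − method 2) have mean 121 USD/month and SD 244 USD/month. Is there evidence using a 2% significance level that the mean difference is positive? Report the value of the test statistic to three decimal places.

H0: μ_d = 0; H1: μ_d > 0 (paired t-test on the differences, right-tailed).
t = d̄/(s_d/√n) = 121/(244/√38) = 3.057
df = n − 1 = 37
p-value = P(T ≥ 3.057) ≈ 0.002
Since p ≈ 0.002 < α = 0.02, reject H0; the data support H1.

3.057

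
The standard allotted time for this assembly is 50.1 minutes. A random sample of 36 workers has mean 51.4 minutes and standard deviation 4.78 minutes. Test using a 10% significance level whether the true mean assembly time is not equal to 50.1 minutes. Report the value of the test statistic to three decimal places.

1.632

H0: μ = 50.1; H1: μ ≠ 50.1 (one-sample t-test, two-sided).
t = (x̄ − μ₀)/(s/√n) = (51.4 − 50.1)/(4.78/√36) = 1.632
df = n − 1 = 35
Two-sided p-value ≈ 0.1117
Since p ≈ 0.1117 > α = 0.1, fail to reject H0; the data do not provide sufficient evidence against H0.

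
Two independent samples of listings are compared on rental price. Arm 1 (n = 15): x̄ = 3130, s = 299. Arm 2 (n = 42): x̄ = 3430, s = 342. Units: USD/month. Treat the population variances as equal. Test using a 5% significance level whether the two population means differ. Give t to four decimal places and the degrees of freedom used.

t = -3.0079, df = 55

Let group 1 = arm 1, group 2 = arm 2. H0: μ_1 = μ_2; H1: μ_1 ≠ μ_2 (two-sample pooled-variance t-test, two-sided).
s_p² = [(15−1)·299² + (42−1)·342²]/(15+42−2) = 109948
t = (3130 − 3430)/√[109948·(1/15 + 1/42)] = -3.0079
df = n₁ + n₂ − 2 = 55
Two-sided p-value ≈ 0.0040
Since p ≈ 0.0040 < α = 0.05, reject H0; the evidence is statistically significant.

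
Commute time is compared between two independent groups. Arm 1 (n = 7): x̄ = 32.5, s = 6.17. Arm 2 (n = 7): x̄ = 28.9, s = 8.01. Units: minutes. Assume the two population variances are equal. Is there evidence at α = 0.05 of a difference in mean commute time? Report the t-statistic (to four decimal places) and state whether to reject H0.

Let group 1 = arm 1, group 2 = arm 2. H0: μ_1 = μ_2; H1: μ_1 ≠ μ_2 (two-sample pooled-variance t-test, two-sided).
s_p² = [(7−1)·6.17² + (7−1)·8.01²]/(7+7−2) = 51.1145
t = (32.5 − 28.9)/√[51.1145·(1/7 + 1/7)] = 0.9420
df = n₁ + n₂ − 2 = 12
Two-sided p-value ≈ 0.365
Since p ≈ 0.365 > α = 0.05, fail to reject H0; the evidence is not statistically significant.

t = 0.9420; fail to reject H0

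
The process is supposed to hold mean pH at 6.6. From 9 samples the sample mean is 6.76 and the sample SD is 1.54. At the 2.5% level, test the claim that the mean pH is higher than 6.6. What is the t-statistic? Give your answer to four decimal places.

0.3117

H0: μ = 6.6; H1: μ > 6.6 (one-sample t-test, right-tailed).
t = (x̄ − μ₀)/(s/√n) = (6.76 − 6.6)/(1.54/√9) = 0.3117
df = n − 1 = 8
p-value = P(T ≥ 0.3117) ≈ 0.382
Since p ≈ 0.382 > α = 0.025, fail to reject H0; the data do not provide sufficient evidence against H0.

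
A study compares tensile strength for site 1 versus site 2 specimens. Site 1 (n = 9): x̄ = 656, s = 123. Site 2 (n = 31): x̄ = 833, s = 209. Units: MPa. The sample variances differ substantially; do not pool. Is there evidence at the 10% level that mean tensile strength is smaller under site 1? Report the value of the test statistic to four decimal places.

-3.1841

Let group 1 = site 1, group 2 = site 2. H0: μ_1 = μ_2; H1: μ_1 < μ_2 (Welch's two-sample t-test, left-tailed).
t = (x̄_1 − x̄_2)/√(s_1²/n_1 + s_2²/n_2) = (656 − 833)/√(123²/9 + 209²/31) = -3.1841
Welch–Satterthwaite df ≈ 22.77
p-value = P(T ≤ -3.1841) ≈ 0.0021
Since p ≈ 0.0021 < α = 0.1, reject H0; the data support H1.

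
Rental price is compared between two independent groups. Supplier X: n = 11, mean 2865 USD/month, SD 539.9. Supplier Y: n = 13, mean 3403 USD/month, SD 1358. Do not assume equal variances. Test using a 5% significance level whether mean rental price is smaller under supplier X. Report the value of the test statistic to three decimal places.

Let group 1 = supplier X, group 2 = supplier Y. H0: μ_1 = μ_2; H1: μ_1 < μ_2 (Welch's two-sample t-test, left-tailed).
t = (x̄_1 − x̄_2)/√(s_1²/n_1 + s_2²/n_2) = (2865 − 3403)/√(539.9²/11 + 1358²/13) = -1.311
Welch–Satterthwaite df ≈ 16.22
p-value = P(T ≤ -1.311) ≈ 0.104
Since p ≈ 0.104 > α = 0.05, fail to reject H0; the evidence is not statistically significant.

-1.311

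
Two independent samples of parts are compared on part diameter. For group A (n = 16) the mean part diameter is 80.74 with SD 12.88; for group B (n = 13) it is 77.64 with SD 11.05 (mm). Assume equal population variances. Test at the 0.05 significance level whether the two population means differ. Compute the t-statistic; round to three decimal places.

0.686

Let group 1 = group A, group 2 = group B. H0: μ_1 = μ_2; H1: μ_1 ≠ μ_2 (two-sample pooled-variance t-test, two-sided).
s_p² = [(16−1)·12.88² + (13−1)·11.05²]/(16+13−2) = 146.431
t = (80.74 − 77.64)/√[146.431·(1/16 + 1/13)] = 0.686
df = n₁ + n₂ − 2 = 27
Two-sided p-value ≈ 0.4985
Since p ≈ 0.4985 > α = 0.05, fail to reject H0; the evidence is not statistically significant.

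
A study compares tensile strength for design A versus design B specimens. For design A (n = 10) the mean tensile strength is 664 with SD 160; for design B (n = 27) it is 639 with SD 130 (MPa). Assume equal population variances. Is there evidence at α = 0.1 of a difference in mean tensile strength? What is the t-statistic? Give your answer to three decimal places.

0.488

Let group 1 = design A, group 2 = design B. H0: μ_1 = μ_2; H1: μ_1 ≠ μ_2 (two-sample pooled-variance t-test, two-sided).
s_p² = [(10−1)·160² + (27−1)·130²]/(10+27−2) = 19137.1
t = (664 − 639)/√[19137.1·(1/10 + 1/27)] = 0.488
df = n₁ + n₂ − 2 = 35
Two-sided p-value ≈ 0.6285
Since p ≈ 0.6285 > α = 0.1, fail to reject H0; the evidence is not statistically significant.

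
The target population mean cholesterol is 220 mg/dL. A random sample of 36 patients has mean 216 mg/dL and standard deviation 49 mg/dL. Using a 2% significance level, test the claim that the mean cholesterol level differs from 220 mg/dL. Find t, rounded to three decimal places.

-0.490

H0: μ = 220; H1: μ ≠ 220 (one-sample t-test, two-sided).
t = (x̄ − μ₀)/(s/√n) = (216 − 220)/(49/√36) = -0.490
df = n − 1 = 35
Two-sided p-value ≈ 0.6273
Since p ≈ 0.6273 > α = 0.02, fail to reject H0; the evidence is not statistically significant.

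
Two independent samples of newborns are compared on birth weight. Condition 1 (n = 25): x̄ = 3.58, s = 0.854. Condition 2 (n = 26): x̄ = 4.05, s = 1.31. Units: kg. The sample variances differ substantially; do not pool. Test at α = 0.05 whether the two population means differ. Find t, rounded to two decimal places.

Let group 1 = condition 1, group 2 = condition 2. H0: μ_1 = μ_2; H1: μ_1 ≠ μ_2 (Welch's two-sample t-test, two-sided).
t = (x̄_1 − x̄_2)/√(s_1²/n_1 + s_2²/n_2) = (3.58 − 4.05)/√(0.854²/25 + 1.31²/26) = -1.52
Welch–Satterthwaite df ≈ 43.19
Two-sided p-value ≈ 0.1349
Since p ≈ 0.1349 > α = 0.05, fail to reject H0; the evidence is not statistically significant.

-1.52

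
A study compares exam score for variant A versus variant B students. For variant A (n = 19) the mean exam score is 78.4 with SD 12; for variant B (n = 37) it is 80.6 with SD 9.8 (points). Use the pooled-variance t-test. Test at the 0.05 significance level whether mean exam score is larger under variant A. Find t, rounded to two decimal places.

Let group 1 = variant A, group 2 = variant B. H0: μ_1 = μ_2; H1: μ_1 > μ_2 (two-sample pooled-variance t-test, right-tailed).
s_p² = [(19−1)·12² + (37−1)·9.8²]/(19+37−2) = 112.027
t = (78.4 − 80.6)/√[112.027·(1/19 + 1/37)] = -0.74
df = n₁ + n₂ − 2 = 54
p-value = P(T ≥ -0.74) ≈ 0.768
Since p ≈ 0.768 > α = 0.05, fail to reject H0; the data do not provide sufficient evidence against H0.

-0.74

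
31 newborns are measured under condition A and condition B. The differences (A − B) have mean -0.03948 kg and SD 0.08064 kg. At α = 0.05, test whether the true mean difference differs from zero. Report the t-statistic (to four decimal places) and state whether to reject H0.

H0: μ_d = 0; H1: μ_d ≠ 0 (paired t-test on the differences, two-sided).
t = d̄/(s_d/√n) = -0.03948/(0.08064/√31) = -2.7259
df = n − 1 = 30
Two-sided p-value ≈ 0.011
Since p ≈ 0.011 < α = 0.05, reject H0; the data support H1.

t = -2.7259; reject H0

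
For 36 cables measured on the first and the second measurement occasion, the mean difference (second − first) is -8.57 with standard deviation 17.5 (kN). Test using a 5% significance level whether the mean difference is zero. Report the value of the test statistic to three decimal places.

H0: μ_d = 0; H1: μ_d ≠ 0 (paired t-test on the differences, two-sided).
t = d̄/(s_d/√n) = -8.57/(17.5/√36) = -2.938
df = n − 1 = 35
Two-sided p-value ≈ 0.0058
Since p ≈ 0.0058 < α = 0.05, reject H0; the evidence is statistically significant.

-2.938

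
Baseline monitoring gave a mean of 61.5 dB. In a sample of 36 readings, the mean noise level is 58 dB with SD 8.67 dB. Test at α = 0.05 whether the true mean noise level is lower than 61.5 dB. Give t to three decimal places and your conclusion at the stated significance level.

t = -2.422; reject H0

H0: μ = 61.5; H1: μ < 61.5 (one-sample t-test, left-tailed).
t = (x̄ − μ₀)/(s/√n) = (58 − 61.5)/(8.67/√36) = -2.422
df = n − 1 = 35
p-value = P(T ≤ -2.422) ≈ 0.0104
Since p ≈ 0.0104 < α = 0.05, reject H0; the data support H1.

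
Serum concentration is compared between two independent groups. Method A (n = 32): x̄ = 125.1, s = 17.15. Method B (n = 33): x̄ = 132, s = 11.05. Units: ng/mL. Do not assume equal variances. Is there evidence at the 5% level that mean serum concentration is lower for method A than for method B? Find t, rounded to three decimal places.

Let group 1 = method A, group 2 = method B. H0: μ_1 = μ_2; H1: μ_1 < μ_2 (Welch's two-sample t-test, left-tailed).
t = (x̄_1 − x̄_2)/√(s_1²/n_1 + s_2²/n_2) = (125.1 − 132)/√(17.15²/32 + 11.05²/33) = -1.922
Welch–Satterthwaite df ≈ 52.71
p-value = P(T ≤ -1.922) ≈ 0.030
Since p ≈ 0.030 < α = 0.05, reject H0; the data support H1.

-1.922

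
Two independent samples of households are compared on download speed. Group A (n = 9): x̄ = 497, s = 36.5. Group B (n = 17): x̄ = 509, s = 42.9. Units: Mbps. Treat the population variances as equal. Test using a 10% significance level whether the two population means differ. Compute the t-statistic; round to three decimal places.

-0.712

Let group 1 = group A, group 2 = group B. H0: μ_1 = μ_2; H1: μ_1 ≠ μ_2 (two-sample pooled-variance t-test, two-sided).
s_p² = [(9−1)·36.5² + (17−1)·42.9²]/(9+17−2) = 1671.02
t = (497 − 509)/√[1671.02·(1/9 + 1/17)] = -0.712
df = n₁ + n₂ − 2 = 24
Two-sided p-value ≈ 0.483
Since p ≈ 0.483 > α = 0.1, fail to reject H0; the evidence is not statistically significant.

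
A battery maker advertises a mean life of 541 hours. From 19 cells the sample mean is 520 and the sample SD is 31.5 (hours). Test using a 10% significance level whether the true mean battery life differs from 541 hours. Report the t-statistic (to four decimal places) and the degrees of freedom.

t = -2.9059, df = 18

H0: μ = 541; H1: μ ≠ 541 (one-sample t-test, two-sided).
t = (x̄ − μ₀)/(s/√n) = (520 − 541)/(31.5/√19) = -2.9059
df = n − 1 = 18
Two-sided p-value ≈ 0.0094
Since p ≈ 0.0094 < α = 0.1, reject H0; the evidence is statistically significant.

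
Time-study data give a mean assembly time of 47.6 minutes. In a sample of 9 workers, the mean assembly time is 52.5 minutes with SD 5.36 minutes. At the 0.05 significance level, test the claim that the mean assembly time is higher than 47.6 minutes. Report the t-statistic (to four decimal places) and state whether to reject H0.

H0: μ = 47.6; H1: μ > 47.6 (one-sample t-test, right-tailed).
t = (x̄ − μ₀)/(s/√n) = (52.5 − 47.6)/(5.36/√9) = 2.7425
df = n − 1 = 8
p-value = P(T ≥ 2.7425) ≈ 0.013
Since p ≈ 0.013 < α = 0.05, reject H0; the evidence is statistically significant.

t = 2.7425; reject H0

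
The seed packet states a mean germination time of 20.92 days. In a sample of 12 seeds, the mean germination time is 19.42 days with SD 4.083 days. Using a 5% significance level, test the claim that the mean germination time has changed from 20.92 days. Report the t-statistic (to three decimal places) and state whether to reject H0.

H0: μ = 20.92; H1: μ ≠ 20.92 (one-sample t-test, two-sided).
t = (x̄ − μ₀)/(s/√n) = (19.42 − 20.92)/(4.083/√12) = -1.273
df = n − 1 = 11
Two-sided p-value ≈ 0.229
Since p ≈ 0.229 > α = 0.05, fail to reject H0; the data do not provide sufficient evidence against H0.

t = -1.273; fail to reject H0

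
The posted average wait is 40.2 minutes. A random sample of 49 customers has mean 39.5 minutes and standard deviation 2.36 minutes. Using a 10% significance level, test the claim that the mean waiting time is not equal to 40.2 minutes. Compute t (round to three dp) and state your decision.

t = -2.076; reject H0

H0: μ = 40.2; H1: μ ≠ 40.2 (one-sample t-test, two-sided).
t = (x̄ − μ₀)/(s/√n) = (39.5 − 40.2)/(2.36/√49) = -2.076
df = n − 1 = 48
Two-sided p-value ≈ 0.0432
Since p ≈ 0.0432 < α = 0.1, reject H0; the data support H1.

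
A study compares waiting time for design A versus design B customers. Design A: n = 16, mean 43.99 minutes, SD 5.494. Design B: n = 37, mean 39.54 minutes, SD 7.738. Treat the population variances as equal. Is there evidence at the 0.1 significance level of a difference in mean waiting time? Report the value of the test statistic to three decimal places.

2.080

Let group 1 = design A, group 2 = design B. H0: μ_1 = μ_2; H1: μ_1 ≠ μ_2 (two-sample pooled-variance t-test, two-sided).
s_p² = [(16−1)·5.494² + (37−1)·7.738²]/(16+37−2) = 51.1435
t = (43.99 − 39.54)/√[51.1435·(1/16 + 1/37)] = 2.080
df = n₁ + n₂ − 2 = 51
Two-sided p-value ≈ 0.0426
Since p ≈ 0.0426 < α = 0.1, reject H0; the data support H1.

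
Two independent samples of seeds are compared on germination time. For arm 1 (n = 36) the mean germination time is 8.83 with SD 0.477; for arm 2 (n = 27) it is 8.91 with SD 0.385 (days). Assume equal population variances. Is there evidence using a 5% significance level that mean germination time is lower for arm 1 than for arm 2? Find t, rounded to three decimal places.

Let group 1 = arm 1, group 2 = arm 2. H0: μ_1 = μ_2; H1: μ_1 < μ_2 (two-sample pooled-variance t-test, left-tailed).
s_p² = [(36−1)·0.477² + (27−1)·0.385²]/(36+27−2) = 0.193727
t = (8.83 − 8.91)/√[0.193727·(1/36 + 1/27)] = -0.714
df = n₁ + n₂ − 2 = 61
p-value = P(T ≤ -0.714) ≈ 0.2390
Since p ≈ 0.2390 > α = 0.05, fail to reject H0; the evidence is not statistically significant.

-0.714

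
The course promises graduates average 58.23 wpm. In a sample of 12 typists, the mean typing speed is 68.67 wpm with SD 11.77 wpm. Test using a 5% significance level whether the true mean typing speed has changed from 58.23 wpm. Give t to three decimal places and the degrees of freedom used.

t = 3.073, df = 11

H0: μ = 58.23; H1: μ ≠ 58.23 (one-sample t-test, two-sided).
t = (x̄ − μ₀)/(s/√n) = (68.67 − 58.23)/(11.77/√12) = 3.073
df = n − 1 = 11
Two-sided p-value ≈ 0.0106
Since p ≈ 0.0106 < α = 0.05, reject H0; the evidence is statistically significant.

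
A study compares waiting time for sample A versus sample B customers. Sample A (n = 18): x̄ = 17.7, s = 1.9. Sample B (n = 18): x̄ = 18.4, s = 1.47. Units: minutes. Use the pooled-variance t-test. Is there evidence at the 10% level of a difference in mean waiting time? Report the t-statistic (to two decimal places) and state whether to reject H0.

Let group 1 = sample A, group 2 = sample B. H0: μ_1 = μ_2; H1: μ_1 ≠ μ_2 (two-sample pooled-variance t-test, two-sided).
s_p² = [(18−1)·1.9² + (18−1)·1.47²]/(18+18−2) = 2.88545
t = (17.7 − 18.4)/√[2.88545·(1/18 + 1/18)] = -1.24
df = n₁ + n₂ − 2 = 34
Two-sided p-value ≈ 0.225
Since p ≈ 0.225 > α = 0.1, fail to reject H0; the data do not provide sufficient evidence against H0.

t = -1.24; fail to reject H0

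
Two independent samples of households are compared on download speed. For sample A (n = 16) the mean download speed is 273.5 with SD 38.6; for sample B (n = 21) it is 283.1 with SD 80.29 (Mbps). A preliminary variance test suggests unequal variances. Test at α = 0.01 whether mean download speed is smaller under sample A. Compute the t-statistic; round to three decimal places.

Let group 1 = sample A, group 2 = sample B. H0: μ_1 = μ_2; H1: μ_1 < μ_2 (Welch's two-sample t-test, left-tailed).
t = (x̄_1 − x̄_2)/√(s_1²/n_1 + s_2²/n_2) = (273.5 − 283.1)/√(38.6²/16 + 80.29²/21) = -0.480
Welch–Satterthwaite df ≈ 30.26
p-value = P(T ≤ -0.480) ≈ 0.3174
Since p ≈ 0.3174 > α = 0.01, fail to reject H0; the data do not provide sufficient evidence against H0.

-0.480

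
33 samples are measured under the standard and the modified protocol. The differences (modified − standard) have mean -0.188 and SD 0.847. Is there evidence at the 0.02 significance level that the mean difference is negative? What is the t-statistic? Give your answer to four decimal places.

H0: μ_d = 0; H1: μ_d < 0 (paired t-test on the differences, left-tailed).
t = d̄/(s_d/√n) = -0.188/(0.847/√33) = -1.2751
df = n − 1 = 32
p-value = P(T ≤ -1.2751) ≈ 0.106
Since p ≈ 0.106 > α = 0.02, fail to reject H0; the data do not provide sufficient evidence against H0.

-1.2751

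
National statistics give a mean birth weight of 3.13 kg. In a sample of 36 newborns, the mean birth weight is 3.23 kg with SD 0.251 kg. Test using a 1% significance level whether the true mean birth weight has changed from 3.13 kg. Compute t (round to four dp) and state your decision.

H0: μ = 3.13; H1: μ ≠ 3.13 (one-sample t-test, two-sided).
t = (x̄ − μ₀)/(s/√n) = (3.23 − 3.13)/(0.251/√36) = 2.3904
df = n − 1 = 35
Two-sided p-value ≈ 0.022
Since p ≈ 0.022 > α = 0.01, fail to reject H0; the evidence is not statistically significant.

t = 2.3904; fail to reject H0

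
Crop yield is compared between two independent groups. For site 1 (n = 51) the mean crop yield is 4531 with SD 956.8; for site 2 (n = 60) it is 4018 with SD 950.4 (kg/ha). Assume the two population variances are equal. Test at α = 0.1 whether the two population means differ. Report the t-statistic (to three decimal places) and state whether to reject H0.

t = 2.825; reject H0

Let group 1 = site 1, group 2 = site 2. H0: μ_1 = μ_2; H1: μ_1 ≠ μ_2 (two-sample pooled-variance t-test, two-sided).
s_p² = [(51−1)·956.8² + (60−1)·950.4²]/(51+60−2) = 908859
t = (4531 − 4018)/√[908859·(1/51 + 1/60)] = 2.825
df = n₁ + n₂ − 2 = 109
Two-sided p-value ≈ 0.006
Since p ≈ 0.006 < α = 0.1, reject H0; the evidence is statistically significant.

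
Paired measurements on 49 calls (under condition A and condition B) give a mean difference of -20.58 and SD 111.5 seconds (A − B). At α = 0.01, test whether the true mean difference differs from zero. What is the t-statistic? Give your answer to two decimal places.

-1.29

H0: μ_d = 0; H1: μ_d ≠ 0 (paired t-test on the differences, two-sided).
t = d̄/(s_d/√n) = -20.58/(111.5/√49) = -1.29
df = n − 1 = 48
Two-sided p-value ≈ 0.2025
Since p ≈ 0.2025 > α = 0.01, fail to reject H0; the evidence is not statistically significant.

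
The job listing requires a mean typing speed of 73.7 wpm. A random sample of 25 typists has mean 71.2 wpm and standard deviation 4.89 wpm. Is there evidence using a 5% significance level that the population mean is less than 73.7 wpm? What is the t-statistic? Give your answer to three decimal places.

-2.556

H0: μ = 73.7; H1: μ < 73.7 (one-sample t-test, left-tailed).
t = (x̄ − μ₀)/(s/√n) = (71.2 − 73.7)/(4.89/√25) = -2.556
df = n − 1 = 24
p-value = P(T ≤ -2.556) ≈ 0.0087
Since p ≈ 0.0087 < α = 0.05, reject H0; the evidence is statistically significant.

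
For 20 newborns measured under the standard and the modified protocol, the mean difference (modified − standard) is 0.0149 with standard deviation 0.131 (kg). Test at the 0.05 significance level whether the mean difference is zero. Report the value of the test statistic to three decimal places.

H0: μ_d = 0; H1: μ_d ≠ 0 (paired t-test on the differences, two-sided).
t = d̄/(s_d/√n) = 0.0149/(0.131/√20) = 0.509
df = n − 1 = 19
Two-sided p-value ≈ 0.6168
Since p ≈ 0.6168 > α = 0.05, fail to reject H0; the evidence is not statistically significant.

0.509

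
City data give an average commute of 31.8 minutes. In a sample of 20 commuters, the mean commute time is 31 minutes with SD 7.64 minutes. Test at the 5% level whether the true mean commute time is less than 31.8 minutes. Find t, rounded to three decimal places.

-0.468

H0: μ = 31.8; H1: μ < 31.8 (one-sample t-test, left-tailed).
t = (x̄ − μ₀)/(s/√n) = (31 − 31.8)/(7.64/√20) = -0.468
df = n − 1 = 19
p-value = P(T ≤ -0.468) ≈ 0.322
Since p ≈ 0.322 > α = 0.05, fail to reject H0; the evidence is not statistically significant.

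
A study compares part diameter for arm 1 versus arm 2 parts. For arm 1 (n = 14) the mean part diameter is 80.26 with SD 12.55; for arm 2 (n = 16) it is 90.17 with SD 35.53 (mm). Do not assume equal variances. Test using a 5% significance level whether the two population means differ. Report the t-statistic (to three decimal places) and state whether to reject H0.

t = -1.044; fail to reject H0

Let group 1 = arm 1, group 2 = arm 2. H0: μ_1 = μ_2; H1: μ_1 ≠ μ_2 (Welch's two-sample t-test, two-sided).
t = (x̄_1 − x̄_2)/√(s_1²/n_1 + s_2²/n_2) = (80.26 − 90.17)/√(12.55²/14 + 35.53²/16) = -1.044
Welch–Satterthwaite df ≈ 19.13
Two-sided p-value ≈ 0.310
Since p ≈ 0.310 > α = 0.05, fail to reject H0; the evidence is not statistically significant.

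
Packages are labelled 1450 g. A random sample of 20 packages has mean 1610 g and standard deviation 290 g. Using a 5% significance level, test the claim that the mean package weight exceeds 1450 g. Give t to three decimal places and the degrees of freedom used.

H0: μ = 1450; H1: μ > 1450 (one-sample t-test, right-tailed).
t = (x̄ − μ₀)/(s/√n) = (1610 − 1450)/(290/√20) = 2.467
df = n − 1 = 19
p-value = P(T ≥ 2.467) ≈ 0.0116
Since p ≈ 0.0116 < α = 0.05, reject H0; the evidence is statistically significant.

t = 2.467, df = 19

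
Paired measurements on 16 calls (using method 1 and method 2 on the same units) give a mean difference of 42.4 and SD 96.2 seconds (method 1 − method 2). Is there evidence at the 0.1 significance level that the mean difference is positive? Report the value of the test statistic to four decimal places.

1.7630

H0: μ_d = 0; H1: μ_d > 0 (paired t-test on the differences, right-tailed).
t = d̄/(s_d/√n) = 42.4/(96.2/√16) = 1.7630
df = n − 1 = 15
p-value = P(T ≥ 1.7630) ≈ 0.049
Since p ≈ 0.049 < α = 0.1, reject H0; the data support H1.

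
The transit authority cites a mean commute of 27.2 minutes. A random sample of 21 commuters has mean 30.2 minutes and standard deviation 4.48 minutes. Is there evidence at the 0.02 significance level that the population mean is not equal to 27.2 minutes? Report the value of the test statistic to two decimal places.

H0: μ = 27.2; H1: μ ≠ 27.2 (one-sample t-test, two-sided).
t = (x̄ − μ₀)/(s/√n) = (30.2 − 27.2)/(4.48/√21) = 3.07
df = n − 1 = 20
Two-sided p-value ≈ 0.006
Since p ≈ 0.006 < α = 0.02, reject H0; the evidence is statistically significant.

3.07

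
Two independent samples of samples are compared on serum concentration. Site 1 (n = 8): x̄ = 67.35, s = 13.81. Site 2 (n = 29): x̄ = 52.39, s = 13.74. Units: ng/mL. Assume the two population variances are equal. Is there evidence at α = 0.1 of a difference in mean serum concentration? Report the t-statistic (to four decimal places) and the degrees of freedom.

Let group 1 = site 1, group 2 = site 2. H0: μ_1 = μ_2; H1: μ_1 ≠ μ_2 (two-sample pooled-variance t-test, two-sided).
s_p² = [(8−1)·13.81² + (29−1)·13.74²]/(8+29−2) = 189.173
t = (67.35 − 52.39)/√[189.173·(1/8 + 1/29)] = 2.7236
df = n₁ + n₂ − 2 = 35
Two-sided p-value ≈ 0.0100
Since p ≈ 0.0100 < α = 0.1, reject H0; the evidence is statistically significant.

t = 2.7236, df = 35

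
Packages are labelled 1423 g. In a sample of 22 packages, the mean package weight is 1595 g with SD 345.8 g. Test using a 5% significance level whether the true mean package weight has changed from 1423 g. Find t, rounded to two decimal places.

H0: μ = 1423; H1: μ ≠ 1423 (one-sample t-test, two-sided).
t = (x̄ − μ₀)/(s/√n) = (1595 − 1423)/(345.8/√22) = 2.33
df = n − 1 = 21
Two-sided p-value ≈ 0.0297
Since p ≈ 0.0297 < α = 0.05, reject H0; the data support H1.

2.33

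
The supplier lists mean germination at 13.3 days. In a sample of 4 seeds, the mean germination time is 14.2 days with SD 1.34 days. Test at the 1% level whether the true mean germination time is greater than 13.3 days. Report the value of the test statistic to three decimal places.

1.343

H0: μ = 13.3; H1: μ > 13.3 (one-sample t-test, right-tailed).
t = (x̄ − μ₀)/(s/√n) = (14.2 − 13.3)/(1.34/√4) = 1.343
df = n − 1 = 3
p-value = P(T ≥ 1.343) ≈ 0.136
Since p ≈ 0.136 > α = 0.01, fail to reject H0; the evidence is not statistically significant.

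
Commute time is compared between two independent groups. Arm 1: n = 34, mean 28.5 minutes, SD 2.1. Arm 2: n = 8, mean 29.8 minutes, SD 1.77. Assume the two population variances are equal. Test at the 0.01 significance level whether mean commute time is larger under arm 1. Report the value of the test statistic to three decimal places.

Let group 1 = arm 1, group 2 = arm 2. H0: μ_1 = μ_2; H1: μ_1 > μ_2 (two-sample pooled-variance t-test, right-tailed).
s_p² = [(34−1)·2.1² + (8−1)·1.77²]/(34+8−2) = 4.18651
t = (28.5 − 29.8)/√[4.18651·(1/34 + 1/8)] = -1.617
df = n₁ + n₂ − 2 = 40
p-value = P(T ≥ -1.617) ≈ 0.943
Since p ≈ 0.943 > α = 0.01, fail to reject H0; the data do not provide sufficient evidence against H0.

-1.617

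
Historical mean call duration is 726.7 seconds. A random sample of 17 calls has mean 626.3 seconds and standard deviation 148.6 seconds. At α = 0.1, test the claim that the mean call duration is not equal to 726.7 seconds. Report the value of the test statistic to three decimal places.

H0: μ = 726.7; H1: μ ≠ 726.7 (one-sample t-test, two-sided).
t = (x̄ − μ₀)/(s/√n) = (626.3 − 726.7)/(148.6/√17) = -2.786
df = n − 1 = 16
Two-sided p-value ≈ 0.013
Since p ≈ 0.013 < α = 0.1, reject H0; the data support H1.

-2.786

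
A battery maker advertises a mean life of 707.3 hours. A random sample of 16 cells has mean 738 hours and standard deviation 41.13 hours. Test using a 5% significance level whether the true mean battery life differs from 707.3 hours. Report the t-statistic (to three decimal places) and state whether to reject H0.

H0: μ = 707.3; H1: μ ≠ 707.3 (one-sample t-test, two-sided).
t = (x̄ − μ₀)/(s/√n) = (738 − 707.3)/(41.13/√16) = 2.986
df = n − 1 = 15
Two-sided p-value ≈ 0.009
Since p ≈ 0.009 < α = 0.05, reject H0; the evidence is statistically significant.

t = 2.986; reject H0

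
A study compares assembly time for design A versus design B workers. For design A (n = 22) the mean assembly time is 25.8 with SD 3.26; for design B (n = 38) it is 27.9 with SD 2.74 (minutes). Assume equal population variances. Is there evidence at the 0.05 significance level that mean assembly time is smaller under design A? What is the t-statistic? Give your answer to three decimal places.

-2.667

Let group 1 = design A, group 2 = design B. H0: μ_1 = μ_2; H1: μ_1 < μ_2 (two-sample pooled-variance t-test, left-tailed).
s_p² = [(22−1)·3.26² + (38−1)·2.74²]/(22+38−2) = 8.63726
t = (25.8 − 27.9)/√[8.63726·(1/22 + 1/38)] = -2.667
df = n₁ + n₂ − 2 = 58
p-value = P(T ≤ -2.667) ≈ 0.0049
Since p ≈ 0.0049 < α = 0.05, reject H0; the data support H1.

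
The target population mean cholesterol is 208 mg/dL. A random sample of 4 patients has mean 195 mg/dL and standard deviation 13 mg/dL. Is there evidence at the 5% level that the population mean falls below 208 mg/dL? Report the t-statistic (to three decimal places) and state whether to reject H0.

t = -2.000; fail to reject H0

H0: μ = 208; H1: μ < 208 (one-sample t-test, left-tailed).
t = (x̄ − μ₀)/(s/√n) = (195 − 208)/(13/√4) = -2.000
df = n − 1 = 3
p-value = P(T ≤ -2.000) ≈ 0.070
Since p ≈ 0.070 > α = 0.05, fail to reject H0; the data do not provide sufficient evidence against H0.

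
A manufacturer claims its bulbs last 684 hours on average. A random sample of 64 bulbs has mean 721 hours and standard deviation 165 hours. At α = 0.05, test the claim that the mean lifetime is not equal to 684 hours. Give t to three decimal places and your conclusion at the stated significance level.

H0: μ = 684; H1: μ ≠ 684 (one-sample t-test, two-sided).
t = (x̄ − μ₀)/(s/√n) = (721 − 684)/(165/√64) = 1.794
df = n − 1 = 63
Two-sided p-value ≈ 0.0776
Since p ≈ 0.0776 > α = 0.05, fail to reject H0; the data do not provide sufficient evidence against H0.

t = 1.794; fail to reject H0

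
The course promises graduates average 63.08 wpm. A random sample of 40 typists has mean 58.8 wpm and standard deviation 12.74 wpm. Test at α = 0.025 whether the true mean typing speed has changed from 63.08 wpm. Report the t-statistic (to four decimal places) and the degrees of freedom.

t = -2.1247, df = 39

H0: μ = 63.08; H1: μ ≠ 63.08 (one-sample t-test, two-sided).
t = (x̄ − μ₀)/(s/√n) = (58.8 − 63.08)/(12.74/√40) = -2.1247
df = n − 1 = 39
Two-sided p-value ≈ 0.0400
Since p ≈ 0.0400 > α = 0.025, fail to reject H0; the evidence is not statistically significant.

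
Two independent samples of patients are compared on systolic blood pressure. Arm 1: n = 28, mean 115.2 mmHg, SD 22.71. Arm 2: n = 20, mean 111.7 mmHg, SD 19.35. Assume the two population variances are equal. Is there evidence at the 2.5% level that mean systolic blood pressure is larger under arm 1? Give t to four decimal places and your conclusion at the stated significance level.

Let group 1 = arm 1, group 2 = arm 2. H0: μ_1 = μ_2; H1: μ_1 > μ_2 (two-sample pooled-variance t-test, right-tailed).
s_p² = [(28−1)·22.71² + (20−1)·19.35²]/(28+20−2) = 457.372
t = (115.2 − 111.7)/√[457.372·(1/28 + 1/20)] = 0.5590
df = n₁ + n₂ − 2 = 46
p-value = P(T ≥ 0.5590) ≈ 0.289
Since p ≈ 0.289 > α = 0.025, fail to reject H0; the evidence is not statistically significant.

t = 0.5590; fail to reject H0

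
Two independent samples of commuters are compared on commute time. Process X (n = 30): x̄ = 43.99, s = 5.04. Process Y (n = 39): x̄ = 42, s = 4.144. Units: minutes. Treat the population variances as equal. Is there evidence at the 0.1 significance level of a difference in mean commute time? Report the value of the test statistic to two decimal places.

Let group 1 = process X, group 2 = process Y. H0: μ_1 = μ_2; H1: μ_1 ≠ μ_2 (two-sample pooled-variance t-test, two-sided).
s_p² = [(30−1)·5.04² + (39−1)·4.144²]/(30+39−2) = 20.7345
t = (43.99 − 42)/√[20.7345·(1/30 + 1/39)] = 1.80
df = n₁ + n₂ − 2 = 67
Two-sided p-value ≈ 0.0764
Since p ≈ 0.0764 < α = 0.1, reject H0; the data support H1.

1.80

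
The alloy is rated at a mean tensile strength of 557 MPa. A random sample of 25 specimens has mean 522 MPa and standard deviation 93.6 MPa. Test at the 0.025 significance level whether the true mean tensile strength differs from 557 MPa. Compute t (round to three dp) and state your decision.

t = -1.870; fail to reject H0

H0: μ = 557; H1: μ ≠ 557 (one-sample t-test, two-sided).
t = (x̄ − μ₀)/(s/√n) = (522 − 557)/(93.6/√25) = -1.870
df = n − 1 = 24
Two-sided p-value ≈ 0.074
Since p ≈ 0.074 > α = 0.025, fail to reject H0; the evidence is not statistically significant.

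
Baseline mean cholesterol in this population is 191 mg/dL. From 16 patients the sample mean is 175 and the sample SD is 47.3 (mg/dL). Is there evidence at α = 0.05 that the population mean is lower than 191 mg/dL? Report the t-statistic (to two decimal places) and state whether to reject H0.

H0: μ = 191; H1: μ < 191 (one-sample t-test, left-tailed).
t = (x̄ − μ₀)/(s/√n) = (175 − 191)/(47.3/√16) = -1.35
df = n − 1 = 15
p-value = P(T ≤ -1.35) ≈ 0.0980
Since p ≈ 0.0980 > α = 0.05, fail to reject H0; the evidence is not statistically significant.

t = -1.35; fail to reject H0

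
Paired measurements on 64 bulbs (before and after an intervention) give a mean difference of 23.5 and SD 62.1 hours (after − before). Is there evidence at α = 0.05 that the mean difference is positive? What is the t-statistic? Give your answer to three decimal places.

H0: μ_d = 0; H1: μ_d > 0 (paired t-test on the differences, right-tailed).
t = d̄/(s_d/√n) = 23.5/(62.1/√64) = 3.027
df = n − 1 = 63
p-value = P(T ≥ 3.027) ≈ 0.002
Since p ≈ 0.002 < α = 0.05, reject H0; the evidence is statistically significant.

3.027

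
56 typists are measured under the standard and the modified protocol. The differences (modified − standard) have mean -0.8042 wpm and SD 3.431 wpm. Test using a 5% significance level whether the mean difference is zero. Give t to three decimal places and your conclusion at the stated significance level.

H0: μ_d = 0; H1: μ_d ≠ 0 (paired t-test on the differences, two-sided).
t = d̄/(s_d/√n) = -0.8042/(3.431/√56) = -1.754
df = n − 1 = 55
Two-sided p-value ≈ 0.085
Since p ≈ 0.085 > α = 0.05, fail to reject H0; the evidence is not statistically significant.

t = -1.754; fail to reject H0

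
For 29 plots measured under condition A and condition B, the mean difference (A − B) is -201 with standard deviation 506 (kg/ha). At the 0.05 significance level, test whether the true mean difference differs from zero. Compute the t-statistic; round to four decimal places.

H0: μ_d = 0; H1: μ_d ≠ 0 (paired t-test on the differences, two-sided).
t = d̄/(s_d/√n) = -201/(506/√29) = -2.1392
df = n − 1 = 28
Two-sided p-value ≈ 0.041
Since p ≈ 0.041 < α = 0.05, reject H0; the evidence is statistically significant.

-2.1392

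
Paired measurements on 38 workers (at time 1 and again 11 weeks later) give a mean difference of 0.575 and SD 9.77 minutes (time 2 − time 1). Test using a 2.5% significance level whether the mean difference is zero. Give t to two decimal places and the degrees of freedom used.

t = 0.36, df = 37

H0: μ_d = 0; H1: μ_d ≠ 0 (paired t-test on the differences, two-sided).
t = d̄/(s_d/√n) = 0.575/(9.77/√38) = 0.36
df = n − 1 = 37
Two-sided p-value ≈ 0.7188
Since p ≈ 0.7188 > α = 0.025, fail to reject H0; the evidence is not statistically significant.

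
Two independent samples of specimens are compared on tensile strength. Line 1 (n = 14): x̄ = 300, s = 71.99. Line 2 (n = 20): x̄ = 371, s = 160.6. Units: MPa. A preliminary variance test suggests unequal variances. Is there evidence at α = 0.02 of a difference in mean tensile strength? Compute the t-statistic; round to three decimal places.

-1.743

Let group 1 = line 1, group 2 = line 2. H0: μ_1 = μ_2; H1: μ_1 ≠ μ_2 (Welch's two-sample t-test, two-sided).
t = (x̄_1 − x̄_2)/√(s_1²/n_1 + s_2²/n_2) = (300 − 371)/√(71.99²/14 + 160.6²/20) = -1.743
Welch–Satterthwaite df ≈ 28.09
Two-sided p-value ≈ 0.092
Since p ≈ 0.092 > α = 0.02, fail to reject H0; the evidence is not statistically significant.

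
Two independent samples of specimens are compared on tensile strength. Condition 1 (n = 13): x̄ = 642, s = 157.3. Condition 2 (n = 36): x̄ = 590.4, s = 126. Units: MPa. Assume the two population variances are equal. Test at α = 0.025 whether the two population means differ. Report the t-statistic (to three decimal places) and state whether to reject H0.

t = 1.184; fail to reject H0

Let group 1 = condition 1, group 2 = condition 2. H0: μ_1 = μ_2; H1: μ_1 ≠ μ_2 (two-sample pooled-variance t-test, two-sided).
s_p² = [(13−1)·157.3² + (36−1)·126²]/(13+36−2) = 18140
t = (642 − 590.4)/√[18140·(1/13 + 1/36)] = 1.184
df = n₁ + n₂ − 2 = 47
Two-sided p-value ≈ 0.242
Since p ≈ 0.242 > α = 0.025, fail to reject H0; the evidence is not statistically significant.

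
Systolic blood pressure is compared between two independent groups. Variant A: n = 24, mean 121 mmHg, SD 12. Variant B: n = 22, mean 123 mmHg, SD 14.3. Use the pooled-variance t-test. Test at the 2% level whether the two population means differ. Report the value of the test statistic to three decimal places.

Let group 1 = variant A, group 2 = variant B. H0: μ_1 = μ_2; H1: μ_1 ≠ μ_2 (two-sample pooled-variance t-test, two-sided).
s_p² = [(24−1)·12² + (22−1)·14.3²]/(24+22−2) = 172.87
t = (121 − 123)/√[172.87·(1/24 + 1/22)] = -0.515
df = n₁ + n₂ − 2 = 44
Two-sided p-value ≈ 0.609
Since p ≈ 0.609 > α = 0.02, fail to reject H0; the data do not provide sufficient evidence against H0.

-0.515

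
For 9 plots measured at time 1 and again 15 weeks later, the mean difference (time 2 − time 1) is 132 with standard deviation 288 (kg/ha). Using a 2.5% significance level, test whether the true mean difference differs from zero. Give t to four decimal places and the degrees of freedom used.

H0: μ_d = 0; H1: μ_d ≠ 0 (paired t-test on the differences, two-sided).
t = d̄/(s_d/√n) = 132/(288/√9) = 1.3750
df = n − 1 = 8
Two-sided p-value ≈ 0.2064
Since p ≈ 0.2064 > α = 0.025, fail to reject H0; the evidence is not statistically significant.

t = 1.3750, df = 8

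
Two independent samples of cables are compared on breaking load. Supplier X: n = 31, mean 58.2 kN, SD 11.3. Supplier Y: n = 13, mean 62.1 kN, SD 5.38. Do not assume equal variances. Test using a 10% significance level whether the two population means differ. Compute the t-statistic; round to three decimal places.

-1.548

Let group 1 = supplier X, group 2 = supplier Y. H0: μ_1 = μ_2; H1: μ_1 ≠ μ_2 (Welch's two-sample t-test, two-sided).
t = (x̄_1 − x̄_2)/√(s_1²/n_1 + s_2²/n_2) = (58.2 − 62.1)/√(11.3²/31 + 5.38²/13) = -1.548
Welch–Satterthwaite df ≈ 41.14
Two-sided p-value ≈ 0.1292
Since p ≈ 0.1292 > α = 0.1, fail to reject H0; the data do not provide sufficient evidence against H0.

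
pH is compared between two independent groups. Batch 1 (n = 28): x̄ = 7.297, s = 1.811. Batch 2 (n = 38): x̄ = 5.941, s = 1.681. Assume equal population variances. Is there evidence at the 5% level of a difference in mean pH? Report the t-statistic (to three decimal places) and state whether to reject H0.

t = 3.134; reject H0

Let group 1 = batch 1, group 2 = batch 2. H0: μ_1 = μ_2; H1: μ_1 ≠ μ_2 (two-sample pooled-variance t-test, two-sided).
s_p² = [(28−1)·1.811² + (38−1)·1.681²]/(28+38−2) = 3.01728
t = (7.297 − 5.941)/√[3.01728·(1/28 + 1/38)] = 3.134
df = n₁ + n₂ − 2 = 64
Two-sided p-value ≈ 0.0026
Since p ≈ 0.0026 < α = 0.05, reject H0; the evidence is statistically significant.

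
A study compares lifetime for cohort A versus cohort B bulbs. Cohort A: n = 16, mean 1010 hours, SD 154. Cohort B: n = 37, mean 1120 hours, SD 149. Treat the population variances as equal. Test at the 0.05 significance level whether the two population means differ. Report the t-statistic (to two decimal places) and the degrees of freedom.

t = -2.44, df = 51

Let group 1 = cohort A, group 2 = cohort B. H0: μ_1 = μ_2; H1: μ_1 ≠ μ_2 (two-sample pooled-variance t-test, two-sided).
s_p² = [(16−1)·154² + (37−1)·149²]/(16+37−2) = 22646.6
t = (1010 − 1120)/√[22646.6·(1/16 + 1/37)] = -2.44
df = n₁ + n₂ − 2 = 51
Two-sided p-value ≈ 0.018
Since p ≈ 0.018 < α = 0.05, reject H0; the evidence is statistically significant.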